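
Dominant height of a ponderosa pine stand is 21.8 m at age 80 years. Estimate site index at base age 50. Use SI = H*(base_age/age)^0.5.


Formula: SI = H_dom * (base_age / age)^0.5
Age ratio = 50 / 80 = 0.625
sqrt(age_ratio) = 0.79057
SI = 21.8 * 0.79057 = 17.2 m

17.2


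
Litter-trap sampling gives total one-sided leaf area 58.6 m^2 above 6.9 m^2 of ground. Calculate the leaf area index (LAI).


Formula: LAI = total leaf area / ground area  (dimensionless)
LAI = 58.6 m^2 / 6.9 m^2
LAI = 8.49

8.49


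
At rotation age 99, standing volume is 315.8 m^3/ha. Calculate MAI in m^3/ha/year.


Formula: MAI = Total Volume / Stand Age
MAI = 315.8 m^3/ha / 99 years
MAI = 3.19 m^3/ha/year

3.19


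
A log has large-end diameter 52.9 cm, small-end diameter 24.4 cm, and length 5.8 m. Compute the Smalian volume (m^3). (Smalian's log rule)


Smalian: V = (A1 + A2)/2 * L,  A = pi*(D/200)^2
A1 = pi*(52.9/200)^2 = 0.219787 m^2
A2 = pi*(24.4/200)^2 = 0.046759 m^2
V = (0.219787+0.046759)/2*5.8 = 0.773 m^3

0.773


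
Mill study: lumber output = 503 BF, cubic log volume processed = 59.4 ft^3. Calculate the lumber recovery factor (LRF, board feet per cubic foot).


Formula: LRF = Lumber Output (BF) / Log Input (ft^3)
LRF = 503 BF / 59.4 ft^3
LRF = 8.47 BF/ft^3

8.47


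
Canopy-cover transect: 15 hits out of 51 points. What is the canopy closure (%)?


Formula: Canopy closure = covered points / total points * 100
Closure = 15 / 51 * 100
Closure = 0.2941 * 100 = 29.4%

29.4


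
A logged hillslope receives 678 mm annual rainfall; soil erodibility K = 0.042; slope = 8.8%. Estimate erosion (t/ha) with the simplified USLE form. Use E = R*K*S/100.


Formula: E = R * K * S / 100  (simplified USLE)
R * K = 678 * 0.042 = 28.476
E = 28.476 * 8.8 / 100 = 2.51 t/ha

2.51


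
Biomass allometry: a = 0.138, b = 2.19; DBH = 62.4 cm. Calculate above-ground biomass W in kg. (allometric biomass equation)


Formula: W = a * DBH^b  (allometric power law)
DBH^b = 62.4^2.19 = 8539.9288
W = 0.138 * 8539.9288 = 1178.5 kg

1178.5


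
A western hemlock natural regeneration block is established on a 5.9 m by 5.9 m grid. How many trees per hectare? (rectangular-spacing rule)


Formula: TPH = 10000 m^2/ha / (spacing_x * spacing_y)
Area per tree = 5.9 m * 5.9 m = 34.81 m^2
TPH = 10000 / 34.81 = 287 trees/ha

287


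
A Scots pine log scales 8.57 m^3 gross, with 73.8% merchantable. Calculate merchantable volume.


Formula: MV = V_total * (merchantable_pct / 100)
Merchantable fraction = 73.8% / 100 = 0.738
MV = 8.57 m^3 * 0.738 = 6.325 m^3

6.325


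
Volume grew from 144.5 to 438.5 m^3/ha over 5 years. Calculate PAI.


Formula: PAI = (V_T2 - V_T1) / (T2 - T1)
Volume increment = 438.5 - 144.5 = 294.0 m^3/ha
PAI = 294.0 / 5 = 58.8 m^3/ha/year

58.8


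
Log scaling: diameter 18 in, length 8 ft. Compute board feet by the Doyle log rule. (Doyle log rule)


Doyle: BF = (D - 4)^2 * L / 16
Adjusted diameter = 18 - 4 = 14 in
(D-4)^2 = 14^2 = 196
BF = 196 * 8 / 16 = 98 BF

98


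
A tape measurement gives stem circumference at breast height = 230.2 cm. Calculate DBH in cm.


Formula: DBH = C / pi
DBH = 230.2 / pi
pi = 3.14159...
DBH = 73.3 cm

73.3


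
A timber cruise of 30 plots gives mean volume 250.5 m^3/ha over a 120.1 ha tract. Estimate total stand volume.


Formula: Total Volume = Mean Volume per ha * Total Area
Total Volume = 250.5 m^3/ha * 120.1 ha
Total Volume = 30085 m^3

30085


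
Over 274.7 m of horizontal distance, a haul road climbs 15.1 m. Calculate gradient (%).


Formula: Gradient = rise / run * 100
Gradient = 15.1 / 274.7 * 100 = 5.5%

5.5


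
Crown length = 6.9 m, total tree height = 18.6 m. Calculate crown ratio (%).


Formula: Crown Ratio = (Crown Length / Total Height) * 100
CR = (6.9 m / 18.6 m) * 100
CR = 0.371 * 100 = 37.1%

37.1


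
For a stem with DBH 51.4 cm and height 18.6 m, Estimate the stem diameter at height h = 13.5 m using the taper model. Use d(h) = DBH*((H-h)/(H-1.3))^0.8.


Taper: d(h) = DBH * ((H - h) / (H - 1.3))^0.8
Numerator = H - h = 18.6 - 13.5 = 5.1 m
Denominator = H - 1.3 = 18.6 - 1.3 = 17.3 m
Ratio = 5.1 / 17.3 = 0.2948
d = 51.4 * 0.2948^0.8 = 19.3 cm

19.3


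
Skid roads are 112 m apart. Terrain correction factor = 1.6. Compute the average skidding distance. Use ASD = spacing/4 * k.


Formula: ASD = (spacing / 4) * correction
Uncorrected distance = spacing / 4 = 112 / 4 = 28 m
ASD = 28 * 1.6 = 45 m

45


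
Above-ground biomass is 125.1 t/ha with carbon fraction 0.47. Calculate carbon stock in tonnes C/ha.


Formula: Carbon Stock = Biomass * Carbon Fraction
C = 125.1 t/ha * 0.47
C = 58.8 t C/ha

58.8


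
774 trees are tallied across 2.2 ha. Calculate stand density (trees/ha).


Formula: Stand Density = N_trees / Area_ha
Density = 774 trees / 2.2 ha
Density = 352 trees/ha

352


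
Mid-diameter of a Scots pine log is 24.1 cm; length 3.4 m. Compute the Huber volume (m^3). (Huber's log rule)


Huber: V = Am * L,  Am = pi*(Dm/200)^2
Am = pi*(24.1/200)^2 = 0.045617 m^2
V = 0.045617*3.4 = 0.1551 m^3

0.1551


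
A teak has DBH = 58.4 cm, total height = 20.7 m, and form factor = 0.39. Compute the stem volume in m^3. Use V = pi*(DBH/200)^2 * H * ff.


Formula: V = pi * (DBH/200)^2 * H * ff
Radius = DBH/200 = 58.4/200 = 0.292 m
Radius^2 = 0.292^2 = 0.085264 m^2
V = pi * 0.085264 * 20.7 * 0.39
V = 2.162 m^3

2.162


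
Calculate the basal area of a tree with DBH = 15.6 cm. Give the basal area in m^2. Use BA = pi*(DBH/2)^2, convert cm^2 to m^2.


Formula: BA = pi * (DBH/2)^2 / 10000  (cm^2 to m^2)
Radius = DBH/2 = 15.6/2 = 7.8 cm
BA = pi * 7.8^2 / 10000
   = 191.1345 cm^2 / 10000
   = 0.0191 m^2

0.0191


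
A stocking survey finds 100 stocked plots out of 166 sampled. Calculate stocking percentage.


Formula: Stocking % = stocked plots / total plots * 100
Stocking = 100 / 166 * 100
Stocking = 0.6024 * 100 = 60.2%

60.2


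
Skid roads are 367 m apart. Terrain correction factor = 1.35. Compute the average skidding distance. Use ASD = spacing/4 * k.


Formula: ASD = (spacing / 4) * correction
Uncorrected distance = spacing / 4 = 367 / 4 = 91.75 m
ASD = 91.75 * 1.35 = 124 m

124


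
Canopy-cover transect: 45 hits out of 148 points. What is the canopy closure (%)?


Formula: Canopy closure = covered points / total points * 100
Closure = 45 / 148 * 100
Closure = 0.3041 * 100 = 30.4%

30.4


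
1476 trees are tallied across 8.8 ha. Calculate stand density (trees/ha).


Formula: Stand Density = N_trees / Area_ha
Density = 1476 trees / 8.8 ha
Density = 168 trees/ha

168


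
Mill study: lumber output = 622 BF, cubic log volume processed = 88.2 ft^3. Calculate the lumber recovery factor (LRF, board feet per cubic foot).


Formula: LRF = Lumber Output (BF) / Log Input (ft^3)
LRF = 622 BF / 88.2 ft^3
LRF = 7.05 BF/ft^3

7.05


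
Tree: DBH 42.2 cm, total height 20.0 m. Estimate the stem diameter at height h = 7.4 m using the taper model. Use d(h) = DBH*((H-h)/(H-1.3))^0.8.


Taper: d(h) = DBH * ((H - h) / (H - 1.3))^0.8
Numerator = H - h = 20.0 - 7.4 = 12.6 m
Denominator = H - 1.3 = 20.0 - 1.3 = 18.7 m
Ratio = 12.6 / 18.7 = 0.6738
d = 42.2 * 0.6738^0.8 = 30.8 cm

30.8


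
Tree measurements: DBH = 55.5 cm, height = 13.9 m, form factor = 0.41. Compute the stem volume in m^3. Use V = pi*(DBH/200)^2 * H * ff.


Formula: V = pi * (DBH/200)^2 * H * ff
Radius = DBH/200 = 55.5/200 = 0.2775 m
Radius^2 = 0.2775^2 = 0.07700625 m^2
V = pi * 0.07700625 * 13.9 * 0.41
V = 1.379 m^3

1.379


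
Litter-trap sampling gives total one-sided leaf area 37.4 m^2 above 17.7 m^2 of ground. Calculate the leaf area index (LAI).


Formula: LAI = total leaf area / ground area  (dimensionless)
LAI = 37.4 m^2 / 17.7 m^2
LAI = 2.11

2.11


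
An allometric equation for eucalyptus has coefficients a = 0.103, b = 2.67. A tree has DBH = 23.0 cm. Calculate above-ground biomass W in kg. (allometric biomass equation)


Formula: W = a * DBH^b  (allometric power law)
DBH^b = 23.0^2.67 = 4323.2796
W = 0.103 * 4323.2796 = 445.3 kg

445.3


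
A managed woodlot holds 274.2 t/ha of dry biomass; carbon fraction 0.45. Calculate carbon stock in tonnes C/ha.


Formula: Carbon Stock = Biomass * Carbon Fraction
C = 274.2 t/ha * 0.45
C = 123.4 t C/ha

123.4


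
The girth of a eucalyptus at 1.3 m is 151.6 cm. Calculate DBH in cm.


Formula: DBH = C / pi
DBH = 151.6 / pi
pi = 3.14159...
DBH = 48.3 cm

48.3


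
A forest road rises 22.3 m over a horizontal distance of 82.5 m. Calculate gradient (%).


Formula: Gradient = rise / run * 100
Gradient = 22.3 / 82.5 * 100 = 27.0%

27.0


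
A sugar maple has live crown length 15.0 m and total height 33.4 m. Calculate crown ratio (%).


Formula: Crown Ratio = (Crown Length / Total Height) * 100
CR = (15.0 m / 33.4 m) * 100
CR = 0.4491 * 100 = 44.9%

44.9


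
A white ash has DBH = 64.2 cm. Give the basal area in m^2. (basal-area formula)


Formula: BA = pi * (DBH/2)^2 / 10000  (cm^2 to m^2)
Radius = DBH/2 = 64.2/2 = 32.1 cm
BA = pi * 32.1^2 / 10000
   = 3237.1285 cm^2 / 10000
   = 0.3237 m^2

0.3237


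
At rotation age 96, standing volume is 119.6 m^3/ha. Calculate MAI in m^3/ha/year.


Formula: MAI = Total Volume / Stand Age
MAI = 119.6 m^3/ha / 96 years
MAI = 1.25 m^3/ha/year

1.25


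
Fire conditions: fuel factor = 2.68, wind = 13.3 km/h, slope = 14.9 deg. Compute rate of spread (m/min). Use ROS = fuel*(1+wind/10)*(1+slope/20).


Formula: ROS = fuel * (1 + wind/10) * (1 + slope/20)
Wind factor = 1 + 13.3/10 = 2.33
Slope factor = 1 + 14.9/20 = 1.745
ROS = 2.68 * 2.33 * 1.745 = 10.9 m/min

10.9


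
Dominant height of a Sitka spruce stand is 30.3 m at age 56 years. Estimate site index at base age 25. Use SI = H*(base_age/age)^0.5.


Formula: SI = H_dom * (base_age / age)^0.5
Age ratio = 25 / 56 = 0.44643
sqrt(age_ratio) = 0.66815
SI = 30.3 * 0.66815 = 20.2 m

20.2


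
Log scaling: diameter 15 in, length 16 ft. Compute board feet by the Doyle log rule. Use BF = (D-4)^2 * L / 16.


Doyle: BF = (D - 4)^2 * L / 16
Adjusted diameter = 15 - 4 = 11 in
(D-4)^2 = 11^2 = 121
BF = 121 * 16 / 16 = 121 BF

121


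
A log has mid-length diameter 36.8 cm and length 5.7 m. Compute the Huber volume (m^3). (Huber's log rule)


Huber: V = Am * L,  Am = pi*(Dm/200)^2
Am = pi*(36.8/200)^2 = 0.106362 m^2
V = 0.106362*5.7 = 0.6063 m^3

0.6063


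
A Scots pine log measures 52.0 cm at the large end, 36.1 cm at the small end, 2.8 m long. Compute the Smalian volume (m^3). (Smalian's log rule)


Smalian: V = (A1 + A2)/2 * L,  A = pi*(D/200)^2
A1 = pi*(52.0/200)^2 = 0.212372 m^2
A2 = pi*(36.1/200)^2 = 0.102354 m^2
V = (0.212372+0.102354)/2*2.8 = 0.4406 m^3

0.4406


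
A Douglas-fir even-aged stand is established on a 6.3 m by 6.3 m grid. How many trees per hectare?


Formula: TPH = 10000 m^2/ha / (spacing_x * spacing_y)
Area per tree = 6.3 m * 6.3 m = 39.69 m^2
TPH = 10000 / 39.69 = 252 trees/ha

252


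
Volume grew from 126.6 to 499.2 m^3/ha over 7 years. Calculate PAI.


Formula: PAI = (V_T2 - V_T1) / (T2 - T1)
Volume increment = 499.2 - 126.6 = 372.6 m^3/ha
PAI = 372.6 / 7 = 53.23 m^3/ha/year

53.23


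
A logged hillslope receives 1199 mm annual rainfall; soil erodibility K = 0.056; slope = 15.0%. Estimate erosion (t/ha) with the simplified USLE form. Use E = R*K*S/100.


Formula: E = R * K * S / 100  (simplified USLE)
R * K = 1199 * 0.056 = 67.144
E = 67.144 * 15.0 / 100 = 10.07 t/ha

10.07


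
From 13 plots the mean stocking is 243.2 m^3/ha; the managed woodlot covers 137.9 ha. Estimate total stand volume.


Formula: Total Volume = Mean Volume per ha * Total Area
Total Volume = 243.2 m^3/ha * 137.9 ha
Total Volume = 33537 m^3

33537


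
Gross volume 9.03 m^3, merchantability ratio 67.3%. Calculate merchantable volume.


Formula: MV = V_total * (merchantable_pct / 100)
Merchantable fraction = 67.3% / 100 = 0.673
MV = 9.03 m^3 * 0.673 = 6.077 m^3

6.077


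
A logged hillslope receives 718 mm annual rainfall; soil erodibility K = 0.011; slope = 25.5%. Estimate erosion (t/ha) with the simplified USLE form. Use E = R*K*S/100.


Formula: E = R * K * S / 100  (simplified USLE)
R * K = 718 * 0.011 = 7.898
E = 7.898 * 25.5 / 100 = 2.01 t/ha

2.01


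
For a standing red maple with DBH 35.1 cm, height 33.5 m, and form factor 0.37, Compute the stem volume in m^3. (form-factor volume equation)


Formula: V = pi * (DBH/200)^2 * H * ff
Radius = DBH/200 = 35.1/200 = 0.1755 m
Radius^2 = 0.1755^2 = 0.03080025 m^2
V = pi * 0.03080025 * 33.5 * 0.37
V = 1.199 m^3

1.199


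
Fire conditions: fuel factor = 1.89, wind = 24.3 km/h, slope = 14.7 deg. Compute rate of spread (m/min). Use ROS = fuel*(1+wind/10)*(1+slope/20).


Formula: ROS = fuel * (1 + wind/10) * (1 + slope/20)
Wind factor = 1 + 24.3/10 = 3.43
Slope factor = 1 + 14.7/20 = 1.735
ROS = 1.89 * 3.43 * 1.735 = 11.25 m/min

11.25


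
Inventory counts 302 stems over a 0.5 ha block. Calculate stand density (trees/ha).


Formula: Stand Density = N_trees / Area_ha
Density = 302 trees / 0.5 ha
Density = 604 trees/ha

604


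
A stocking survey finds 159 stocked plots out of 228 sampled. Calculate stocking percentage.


Formula: Stocking % = stocked plots / total plots * 100
Stocking = 159 / 228 * 100
Stocking = 0.6974 * 100 = 69.7%

69.7


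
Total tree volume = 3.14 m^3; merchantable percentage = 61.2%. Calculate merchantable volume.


Formula: MV = V_total * (merchantable_pct / 100)
Merchantable fraction = 61.2% / 100 = 0.612
MV = 3.14 m^3 * 0.612 = 1.922 m^3

1.922


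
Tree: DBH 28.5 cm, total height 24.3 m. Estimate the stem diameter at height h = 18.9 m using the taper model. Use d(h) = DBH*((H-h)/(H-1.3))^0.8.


Taper: d(h) = DBH * ((H - h) / (H - 1.3))^0.8
Numerator = H - h = 24.3 - 18.9 = 5.4 m
Denominator = H - 1.3 = 24.3 - 1.3 = 23.0 m
Ratio = 5.4 / 23.0 = 0.23478
d = 28.5 * 0.23478^0.8 = 8.9 cm

8.9


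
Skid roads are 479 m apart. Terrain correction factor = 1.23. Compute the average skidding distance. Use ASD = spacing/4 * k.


Formula: ASD = (spacing / 4) * correction
Uncorrected distance = spacing / 4 = 479 / 4 = 119.75 m
ASD = 119.75 * 1.23 = 147 m

147


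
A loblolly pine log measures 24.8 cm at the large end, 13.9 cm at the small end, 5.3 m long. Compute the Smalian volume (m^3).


Smalian: V = (A1 + A2)/2 * L,  A = pi*(D/200)^2
A1 = pi*(24.8/200)^2 = 0.048305 m^2
A2 = pi*(13.9/200)^2 = 0.015175 m^2
V = (0.048305+0.015175)/2*5.3 = 0.1682 m^3

0.1682


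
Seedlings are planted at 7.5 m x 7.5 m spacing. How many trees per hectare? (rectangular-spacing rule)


Formula: TPH = 10000 m^2/ha / (spacing_x * spacing_y)
Area per tree = 7.5 m * 7.5 m = 56.25 m^2
TPH = 10000 / 56.25 = 178 trees/ha

178


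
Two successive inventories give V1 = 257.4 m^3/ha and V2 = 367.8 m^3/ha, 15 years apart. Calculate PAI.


Formula: PAI = (V_T2 - V_T1) / (T2 - T1)
Volume increment = 367.8 - 257.4 = 110.4 m^3/ha
PAI = 110.4 / 15 = 7.36 m^3/ha/year

7.36


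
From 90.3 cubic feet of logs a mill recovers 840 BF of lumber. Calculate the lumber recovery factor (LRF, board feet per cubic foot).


Formula: LRF = Lumber Output (BF) / Log Input (ft^3)
LRF = 840 BF / 90.3 ft^3
LRF = 9.3 BF/ft^3

9.3


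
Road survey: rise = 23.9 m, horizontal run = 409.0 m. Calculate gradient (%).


Formula: Gradient = rise / run * 100
Gradient = 23.9 / 409.0 * 100 = 5.8%

5.8


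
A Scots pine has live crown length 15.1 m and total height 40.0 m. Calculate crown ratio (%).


Formula: Crown Ratio = (Crown Length / Total Height) * 100
CR = (15.1 m / 40.0 m) * 100
CR = 0.3775 * 100 = 37.8%

37.8


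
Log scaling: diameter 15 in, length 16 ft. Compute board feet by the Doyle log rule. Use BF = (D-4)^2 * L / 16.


Doyle: BF = (D - 4)^2 * L / 16
Adjusted diameter = 15 - 4 = 11 in
(D-4)^2 = 11^2 = 121
BF = 121 * 16 / 16 = 121 BF

121


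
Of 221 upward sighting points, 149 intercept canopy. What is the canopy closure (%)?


Formula: Canopy closure = covered points / total points * 100
Closure = 149 / 221 * 100
Closure = 0.6742 * 100 = 67.4%

67.4


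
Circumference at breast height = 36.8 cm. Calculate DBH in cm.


Formula: DBH = C / pi
DBH = 36.8 / pi
pi = 3.14159...
DBH = 11.7 cm

11.7


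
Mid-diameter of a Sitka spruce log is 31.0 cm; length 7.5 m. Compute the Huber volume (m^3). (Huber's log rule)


Huber: V = Am * L,  Am = pi*(Dm/200)^2
Am = pi*(31.0/200)^2 = 0.075477 m^2
V = 0.075477*7.5 = 0.5661 m^3

0.5661


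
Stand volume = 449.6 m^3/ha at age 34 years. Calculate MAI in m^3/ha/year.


Formula: MAI = Total Volume / Stand Age
MAI = 449.6 m^3/ha / 34 years
MAI = 13.22 m^3/ha/year

13.22


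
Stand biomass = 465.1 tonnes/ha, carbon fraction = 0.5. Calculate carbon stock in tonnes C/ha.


Formula: Carbon Stock = Biomass * Carbon Fraction
C = 465.1 t/ha * 0.5
C = 232.6 t C/ha

232.6


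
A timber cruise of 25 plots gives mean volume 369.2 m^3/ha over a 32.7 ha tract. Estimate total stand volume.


Formula: Total Volume = Mean Volume per ha * Total Area
Total Volume = 369.2 m^3/ha * 32.7 ha
Total Volume = 12073 m^3

12073


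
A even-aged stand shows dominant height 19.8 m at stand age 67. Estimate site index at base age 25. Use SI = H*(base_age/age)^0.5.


Formula: SI = H_dom * (base_age / age)^0.5
Age ratio = 25 / 67 = 0.37313
sqrt(age_ratio) = 0.61085
SI = 19.8 * 0.61085 = 12.1 m

12.1


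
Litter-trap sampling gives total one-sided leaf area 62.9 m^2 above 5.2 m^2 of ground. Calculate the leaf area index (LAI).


Formula: LAI = total leaf area / ground area  (dimensionless)
LAI = 62.9 m^2 / 5.2 m^2
LAI = 12.1

12.1


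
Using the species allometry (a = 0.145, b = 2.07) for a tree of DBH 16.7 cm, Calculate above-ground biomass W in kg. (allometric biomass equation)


Formula: W = a * DBH^b  (allometric power law)
DBH^b = 16.7^2.07 = 339.6433
W = 0.145 * 339.6433 = 49.2 kg

49.2


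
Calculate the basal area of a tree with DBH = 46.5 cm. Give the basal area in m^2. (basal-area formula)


Formula: BA = pi * (DBH/2)^2 / 10000  (cm^2 to m^2)
Radius = DBH/2 = 46.5/2 = 23.25 cm
BA = pi * 23.25^2 / 10000
   = 1698.2272 cm^2 / 10000
   = 0.1698 m^2

0.1698


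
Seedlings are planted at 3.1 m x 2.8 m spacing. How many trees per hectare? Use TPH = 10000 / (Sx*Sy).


Formula: TPH = 10000 m^2/ha / (spacing_x * spacing_y)
Area per tree = 3.1 m * 2.8 m = 8.68 m^2
TPH = 10000 / 8.68 = 1152 trees/ha

1152


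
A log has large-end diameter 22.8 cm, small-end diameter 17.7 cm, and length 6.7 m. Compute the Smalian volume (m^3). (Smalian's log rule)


Smalian: V = (A1 + A2)/2 * L,  A = pi*(D/200)^2
A1 = pi*(22.8/200)^2 = 0.040828 m^2
A2 = pi*(17.7/200)^2 = 0.024606 m^2
V = (0.040828+0.024606)/2*6.7 = 0.2192 m^3

0.2192


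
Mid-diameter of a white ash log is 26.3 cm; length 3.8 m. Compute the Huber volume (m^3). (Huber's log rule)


Huber: V = Am * L,  Am = pi*(Dm/200)^2
Am = pi*(26.3/200)^2 = 0.054325 m^2
V = 0.054325*3.8 = 0.2064 m^3

0.2064


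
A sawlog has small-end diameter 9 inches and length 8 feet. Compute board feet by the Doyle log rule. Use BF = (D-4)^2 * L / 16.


Doyle: BF = (D - 4)^2 * L / 16
Adjusted diameter = 9 - 4 = 5 in
(D-4)^2 = 5^2 = 25
BF = 25 * 8 / 16 = 13 BF

13


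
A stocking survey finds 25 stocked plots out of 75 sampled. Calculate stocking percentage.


Formula: Stocking % = stocked plots / total plots * 100
Stocking = 25 / 75 * 100
Stocking = 0.3333 * 100 = 33.3%

33.3


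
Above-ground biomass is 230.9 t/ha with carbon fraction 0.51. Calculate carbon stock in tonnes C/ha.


Formula: Carbon Stock = Biomass * Carbon Fraction
C = 230.9 t/ha * 0.51
C = 117.8 t C/ha

117.8


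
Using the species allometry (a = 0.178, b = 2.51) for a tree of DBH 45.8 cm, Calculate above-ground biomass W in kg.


Formula: W = a * DBH^b  (allometric power law)
DBH^b = 45.8^2.51 = 14749.3319
W = 0.178 * 14749.3319 = 2625.4 kg

2625.4


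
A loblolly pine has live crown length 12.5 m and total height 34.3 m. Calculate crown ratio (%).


Formula: Crown Ratio = (Crown Length / Total Height) * 100
CR = (12.5 m / 34.3 m) * 100
CR = 0.3644 * 100 = 36.4%

36.4


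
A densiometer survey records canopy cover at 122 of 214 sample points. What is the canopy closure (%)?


Formula: Canopy closure = covered points / total points * 100
Closure = 122 / 214 * 100
Closure = 0.5701 * 100 = 57.0%

57.0


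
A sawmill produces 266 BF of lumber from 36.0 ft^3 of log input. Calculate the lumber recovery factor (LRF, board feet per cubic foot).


Formula: LRF = Lumber Output (BF) / Log Input (ft^3)
LRF = 266 BF / 36.0 ft^3
LRF = 7.39 BF/ft^3

7.39


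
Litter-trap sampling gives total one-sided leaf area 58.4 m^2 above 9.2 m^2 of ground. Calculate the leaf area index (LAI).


Formula: LAI = total leaf area / ground area  (dimensionless)
LAI = 58.4 m^2 / 9.2 m^2
LAI = 6.35

6.35


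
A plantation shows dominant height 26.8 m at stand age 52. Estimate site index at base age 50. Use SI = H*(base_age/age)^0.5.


Formula: SI = H_dom * (base_age / age)^0.5
Age ratio = 50 / 52 = 0.96154
sqrt(age_ratio) = 0.98058
SI = 26.8 * 0.98058 = 26.3 m

26.3


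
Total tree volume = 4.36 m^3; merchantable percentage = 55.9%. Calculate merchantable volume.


Formula: MV = V_total * (merchantable_pct / 100)
Merchantable fraction = 55.9% / 100 = 0.559
MV = 4.36 m^3 * 0.559 = 2.437 m^3

2.437


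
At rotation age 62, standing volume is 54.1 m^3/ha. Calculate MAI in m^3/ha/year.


Formula: MAI = Total Volume / Stand Age
MAI = 54.1 m^3/ha / 62 years
MAI = 0.87 m^3/ha/year

0.87


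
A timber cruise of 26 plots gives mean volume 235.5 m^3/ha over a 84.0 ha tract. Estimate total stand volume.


Formula: Total Volume = Mean Volume per ha * Total Area
Total Volume = 235.5 m^3/ha * 84.0 ha
Total Volume = 19782 m^3

19782


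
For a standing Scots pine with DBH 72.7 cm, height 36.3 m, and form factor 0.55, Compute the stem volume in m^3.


Formula: V = pi * (DBH/200)^2 * H * ff
Radius = DBH/200 = 72.7/200 = 0.3635 m
Radius^2 = 0.3635^2 = 0.13213225 m^2
V = pi * 0.13213225 * 36.3 * 0.55
V = 8.288 m^3

8.288


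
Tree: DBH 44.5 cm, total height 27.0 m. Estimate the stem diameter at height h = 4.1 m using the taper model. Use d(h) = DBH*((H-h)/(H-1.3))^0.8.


Taper: d(h) = DBH * ((H - h) / (H - 1.3))^0.8
Numerator = H - h = 27.0 - 4.1 = 22.9 m
Denominator = H - 1.3 = 27.0 - 1.3 = 25.7 m
Ratio = 22.9 / 25.7 = 0.89105
d = 44.5 * 0.89105^0.8 = 40.6 cm

40.6


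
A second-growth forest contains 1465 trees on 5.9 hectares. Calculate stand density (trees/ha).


Formula: Stand Density = N_trees / Area_ha
Density = 1465 trees / 5.9 ha
Density = 248 trees/ha

248


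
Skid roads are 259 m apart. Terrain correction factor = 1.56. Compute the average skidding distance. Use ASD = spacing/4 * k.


Formula: ASD = (spacing / 4) * correction
Uncorrected distance = spacing / 4 = 259 / 4 = 64.75 m
ASD = 64.75 * 1.56 = 101 m

101


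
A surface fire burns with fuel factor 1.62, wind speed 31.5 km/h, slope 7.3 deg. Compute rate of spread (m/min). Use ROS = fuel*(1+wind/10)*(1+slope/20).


Formula: ROS = fuel * (1 + wind/10) * (1 + slope/20)
Wind factor = 1 + 31.5/10 = 4.15
Slope factor = 1 + 7.3/20 = 1.365
ROS = 1.62 * 4.15 * 1.365 = 9.18 m/min

9.18


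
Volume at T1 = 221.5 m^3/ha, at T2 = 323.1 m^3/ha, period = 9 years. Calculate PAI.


Formula: PAI = (V_T2 - V_T1) / (T2 - T1)
Volume increment = 323.1 - 221.5 = 101.6 m^3/ha
PAI = 101.6 / 9 = 11.29 m^3/ha/year

11.29


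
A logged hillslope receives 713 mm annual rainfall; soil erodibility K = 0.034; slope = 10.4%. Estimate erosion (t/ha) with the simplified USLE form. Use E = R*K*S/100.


Formula: E = R * K * S / 100  (simplified USLE)
R * K = 713 * 0.034 = 24.242
E = 24.242 * 10.4 / 100 = 2.52 t/ha

2.52


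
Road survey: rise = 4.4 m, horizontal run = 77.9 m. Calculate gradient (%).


Formula: Gradient = rise / run * 100
Gradient = 4.4 / 77.9 * 100 = 5.6%

5.6


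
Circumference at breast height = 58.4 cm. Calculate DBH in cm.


Formula: DBH = C / pi
DBH = 58.4 / pi
pi = 3.14159...
DBH = 18.6 cm

18.6


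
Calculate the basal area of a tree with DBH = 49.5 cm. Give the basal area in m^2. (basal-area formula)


Formula: BA = pi * (DBH/2)^2 / 10000  (cm^2 to m^2)
Radius = DBH/2 = 49.5/2 = 24.75 cm
BA = pi * 24.75^2 / 10000
   = 1924.4218 cm^2 / 10000
   = 0.1924 m^2

0.1924


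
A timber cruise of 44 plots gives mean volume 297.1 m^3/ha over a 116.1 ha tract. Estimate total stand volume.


Formula: Total Volume = Mean Volume per ha * Total Area
Total Volume = 297.1 m^3/ha * 116.1 ha
Total Volume = 34493 m^3

34493


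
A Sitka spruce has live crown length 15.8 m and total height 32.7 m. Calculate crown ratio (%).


Formula: Crown Ratio = (Crown Length / Total Height) * 100
CR = (15.8 m / 32.7 m) * 100
CR = 0.4832 * 100 = 48.3%

48.3


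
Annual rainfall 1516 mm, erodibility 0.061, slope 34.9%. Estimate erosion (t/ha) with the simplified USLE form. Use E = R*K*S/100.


Formula: E = R * K * S / 100  (simplified USLE)
R * K = 1516 * 0.061 = 92.476
E = 92.476 * 34.9 / 100 = 32.27 t/ha

32.27


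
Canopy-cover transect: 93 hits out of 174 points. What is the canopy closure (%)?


Formula: Canopy closure = covered points / total points * 100
Closure = 93 / 174 * 100
Closure = 0.5345 * 100 = 53.4%

53.4


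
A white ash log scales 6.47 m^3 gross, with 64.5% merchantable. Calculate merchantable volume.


Formula: MV = V_total * (merchantable_pct / 100)
Merchantable fraction = 64.5% / 100 = 0.645
MV = 6.47 m^3 * 0.645 = 4.173 m^3

4.173


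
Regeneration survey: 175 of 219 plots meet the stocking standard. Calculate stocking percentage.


Formula: Stocking % = stocked plots / total plots * 100
Stocking = 175 / 219 * 100
Stocking = 0.7991 * 100 = 79.9%

79.9


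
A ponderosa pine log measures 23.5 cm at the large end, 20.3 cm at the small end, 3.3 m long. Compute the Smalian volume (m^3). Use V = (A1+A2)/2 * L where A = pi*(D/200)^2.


Smalian: V = (A1 + A2)/2 * L,  A = pi*(D/200)^2
A1 = pi*(23.5/200)^2 = 0.043374 m^2
A2 = pi*(20.3/200)^2 = 0.032365 m^2
V = (0.043374+0.032365)/2*3.3 = 0.125 m^3

0.125


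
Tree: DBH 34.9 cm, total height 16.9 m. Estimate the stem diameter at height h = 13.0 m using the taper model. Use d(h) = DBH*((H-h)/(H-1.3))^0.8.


Taper: d(h) = DBH * ((H - h) / (H - 1.3))^0.8
Numerator = H - h = 16.9 - 13.0 = 3.9 m
Denominator = H - 1.3 = 16.9 - 1.3 = 15.6 m
Ratio = 3.9 / 15.6 = 0.25
d = 34.9 * 0.25^0.8 = 11.5 cm

11.5


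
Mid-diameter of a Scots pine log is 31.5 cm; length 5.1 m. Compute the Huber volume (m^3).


Huber: V = Am * L,  Am = pi*(Dm/200)^2
Am = pi*(31.5/200)^2 = 0.077931 m^2
V = 0.077931*5.1 = 0.3974 m^3

0.3974


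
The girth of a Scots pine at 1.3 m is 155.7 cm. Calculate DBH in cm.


Formula: DBH = C / pi
DBH = 155.7 / pi
pi = 3.14159...
DBH = 49.6 cm

49.6


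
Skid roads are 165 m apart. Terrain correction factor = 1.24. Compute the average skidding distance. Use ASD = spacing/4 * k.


Formula: ASD = (spacing / 4) * correction
Uncorrected distance = spacing / 4 = 165 / 4 = 41.25 m
ASD = 41.25 * 1.24 = 51 m

51


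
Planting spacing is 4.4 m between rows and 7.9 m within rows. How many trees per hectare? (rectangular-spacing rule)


Formula: TPH = 10000 m^2/ha / (spacing_x * spacing_y)
Area per tree = 4.4 m * 7.9 m = 34.76 m^2
TPH = 10000 / 34.76 = 288 trees/ha

288


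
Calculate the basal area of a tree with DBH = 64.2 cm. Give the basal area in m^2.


Formula: BA = pi * (DBH/2)^2 / 10000  (cm^2 to m^2)
Radius = DBH/2 = 64.2/2 = 32.1 cm
BA = pi * 32.1^2 / 10000
   = 3237.1285 cm^2 / 10000
   = 0.3237 m^2

0.3237


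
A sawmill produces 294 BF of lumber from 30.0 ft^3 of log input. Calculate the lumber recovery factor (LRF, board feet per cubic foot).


Formula: LRF = Lumber Output (BF) / Log Input (ft^3)
LRF = 294 BF / 30.0 ft^3
LRF = 9.8 BF/ft^3

9.8


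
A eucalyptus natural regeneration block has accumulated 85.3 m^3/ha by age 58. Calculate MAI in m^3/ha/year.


Formula: MAI = Total Volume / Stand Age
MAI = 85.3 m^3/ha / 58 years
MAI = 1.47 m^3/ha/year

1.47


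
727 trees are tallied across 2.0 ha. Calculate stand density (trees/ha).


Formula: Stand Density = N_trees / Area_ha
Density = 727 trees / 2.0 ha
Density = 364 trees/ha

364


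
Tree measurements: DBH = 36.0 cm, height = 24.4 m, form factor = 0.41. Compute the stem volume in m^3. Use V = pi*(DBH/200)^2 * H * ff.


Formula: V = pi * (DBH/200)^2 * H * ff
Radius = DBH/200 = 36.0/200 = 0.18 m
Radius^2 = 0.18^2 = 0.0324 m^2
V = pi * 0.0324 * 24.4 * 0.41
V = 1.018 m^3

1.018


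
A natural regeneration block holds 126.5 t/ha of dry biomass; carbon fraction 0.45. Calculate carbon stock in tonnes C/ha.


Formula: Carbon Stock = Biomass * Carbon Fraction
C = 126.5 t/ha * 0.45
C = 56.9 t C/ha

56.9


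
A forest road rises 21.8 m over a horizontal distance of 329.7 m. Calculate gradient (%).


Formula: Gradient = rise / run * 100
Gradient = 21.8 / 329.7 * 100 = 6.6%

6.6


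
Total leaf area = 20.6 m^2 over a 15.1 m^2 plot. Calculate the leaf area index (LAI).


Formula: LAI = total leaf area / ground area  (dimensionless)
LAI = 20.6 m^2 / 15.1 m^2
LAI = 1.36

1.36


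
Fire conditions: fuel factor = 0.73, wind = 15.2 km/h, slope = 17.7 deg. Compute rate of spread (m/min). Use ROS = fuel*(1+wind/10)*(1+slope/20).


Formula: ROS = fuel * (1 + wind/10) * (1 + slope/20)
Wind factor = 1 + 15.2/10 = 2.52
Slope factor = 1 + 17.7/20 = 1.885
ROS = 0.73 * 2.52 * 1.885 = 3.47 m/min

3.47


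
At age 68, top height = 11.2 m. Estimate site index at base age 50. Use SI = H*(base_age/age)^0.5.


Formula: SI = H_dom * (base_age / age)^0.5
Age ratio = 50 / 68 = 0.73529
sqrt(age_ratio) = 0.85749
SI = 11.2 * 0.85749 = 9.6 m

9.6


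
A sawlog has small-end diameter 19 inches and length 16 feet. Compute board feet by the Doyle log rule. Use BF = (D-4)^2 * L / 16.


Doyle: BF = (D - 4)^2 * L / 16
Adjusted diameter = 19 - 4 = 15 in
(D-4)^2 = 15^2 = 225
BF = 225 * 16 / 16 = 225 BF

225


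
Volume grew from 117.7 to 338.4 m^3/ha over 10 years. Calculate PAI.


Formula: PAI = (V_T2 - V_T1) / (T2 - T1)
Volume increment = 338.4 - 117.7 = 220.7 m^3/ha
PAI = 220.7 / 10 = 22.07 m^3/ha/year

22.07


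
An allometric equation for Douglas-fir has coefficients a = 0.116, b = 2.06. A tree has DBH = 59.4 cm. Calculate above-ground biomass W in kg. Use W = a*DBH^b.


Formula: W = a * DBH^b  (allometric power law)
DBH^b = 59.4^2.06 = 4508.1678
W = 0.116 * 4508.1678 = 522.9 kg

522.9


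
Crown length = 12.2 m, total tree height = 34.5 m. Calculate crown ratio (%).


Formula: Crown Ratio = (Crown Length / Total Height) * 100
CR = (12.2 m / 34.5 m) * 100
CR = 0.3536 * 100 = 35.4%

35.4


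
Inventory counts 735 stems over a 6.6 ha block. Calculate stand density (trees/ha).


Formula: Stand Density = N_trees / Area_ha
Density = 735 trees / 6.6 ha
Density = 111 trees/ha

111


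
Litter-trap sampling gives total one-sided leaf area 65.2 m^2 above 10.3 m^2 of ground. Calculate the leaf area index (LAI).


Formula: LAI = total leaf area / ground area  (dimensionless)
LAI = 65.2 m^2 / 10.3 m^2
LAI = 6.33

6.33


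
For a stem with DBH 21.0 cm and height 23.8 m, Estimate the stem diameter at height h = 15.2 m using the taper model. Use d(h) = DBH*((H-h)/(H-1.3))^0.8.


Taper: d(h) = DBH * ((H - h) / (H - 1.3))^0.8
Numerator = H - h = 23.8 - 15.2 = 8.6 m
Denominator = H - 1.3 = 23.8 - 1.3 = 22.5 m
Ratio = 8.6 / 22.5 = 0.38222
d = 21.0 * 0.38222^0.8 = 9.7 cm

9.7


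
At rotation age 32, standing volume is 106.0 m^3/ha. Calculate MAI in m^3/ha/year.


Formula: MAI = Total Volume / Stand Age
MAI = 106.0 m^3/ha / 32 years
MAI = 3.31 m^3/ha/year

3.31


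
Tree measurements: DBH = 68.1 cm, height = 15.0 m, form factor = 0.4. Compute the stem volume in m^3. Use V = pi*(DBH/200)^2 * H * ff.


Formula: V = pi * (DBH/200)^2 * H * ff
Radius = DBH/200 = 68.1/200 = 0.3405 m
Radius^2 = 0.3405^2 = 0.11594025 m^2
V = pi * 0.11594025 * 15.0 * 0.4
V = 2.185 m^3

2.185


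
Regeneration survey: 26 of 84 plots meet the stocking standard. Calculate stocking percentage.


Formula: Stocking % = stocked plots / total plots * 100
Stocking = 26 / 84 * 100
Stocking = 0.3095 * 100 = 31.0%

31.0


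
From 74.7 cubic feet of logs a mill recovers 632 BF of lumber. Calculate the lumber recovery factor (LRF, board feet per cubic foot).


Formula: LRF = Lumber Output (BF) / Log Input (ft^3)
LRF = 632 BF / 74.7 ft^3
LRF = 8.46 BF/ft^3

8.46


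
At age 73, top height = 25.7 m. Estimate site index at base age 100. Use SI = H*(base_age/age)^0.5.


Formula: SI = H_dom * (base_age / age)^0.5
Age ratio = 100 / 73 = 1.36986
sqrt(age_ratio) = 1.17041
SI = 25.7 * 1.17041 = 30.1 m

30.1


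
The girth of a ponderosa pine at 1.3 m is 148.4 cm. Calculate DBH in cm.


Formula: DBH = C / pi
DBH = 148.4 / pi
pi = 3.14159...
DBH = 47.2 cm

47.2


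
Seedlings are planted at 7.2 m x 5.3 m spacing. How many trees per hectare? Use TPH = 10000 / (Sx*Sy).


Formula: TPH = 10000 m^2/ha / (spacing_x * spacing_y)
Area per tree = 7.2 m * 5.3 m = 38.16 m^2
TPH = 10000 / 38.16 = 262 trees/ha

262


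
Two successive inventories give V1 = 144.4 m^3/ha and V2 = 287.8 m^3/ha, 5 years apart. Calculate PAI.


Formula: PAI = (V_T2 - V_T1) / (T2 - T1)
Volume increment = 287.8 - 144.4 = 143.4 m^3/ha
PAI = 143.4 / 5 = 28.68 m^3/ha/year

28.68


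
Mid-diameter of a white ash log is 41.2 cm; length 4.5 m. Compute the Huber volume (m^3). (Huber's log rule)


Huber: V = Am * L,  Am = pi*(Dm/200)^2
Am = pi*(41.2/200)^2 = 0.133317 m^2
V = 0.133317*4.5 = 0.5999 m^3

0.5999


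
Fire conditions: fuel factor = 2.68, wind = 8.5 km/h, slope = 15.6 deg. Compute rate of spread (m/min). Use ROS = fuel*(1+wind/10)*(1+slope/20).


Formula: ROS = fuel * (1 + wind/10) * (1 + slope/20)
Wind factor = 1 + 8.5/10 = 1.85
Slope factor = 1 + 15.6/20 = 1.78
ROS = 2.68 * 1.85 * 1.78 = 8.83 m/min

8.83


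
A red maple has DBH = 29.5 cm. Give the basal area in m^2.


Formula: BA = pi * (DBH/2)^2 / 10000  (cm^2 to m^2)
Radius = DBH/2 = 29.5/2 = 14.75 cm
BA = pi * 14.75^2 / 10000
   = 683.4928 cm^2 / 10000
   = 0.0683 m^2

0.0683


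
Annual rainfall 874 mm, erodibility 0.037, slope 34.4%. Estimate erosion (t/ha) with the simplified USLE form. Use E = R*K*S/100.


Formula: E = R * K * S / 100  (simplified USLE)
R * K = 874 * 0.037 = 32.338
E = 32.338 * 34.4 / 100 = 11.12 t/ha

11.12


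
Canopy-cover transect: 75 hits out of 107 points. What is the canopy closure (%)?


Formula: Canopy closure = covered points / total points * 100
Closure = 75 / 107 * 100
Closure = 0.7009 * 100 = 70.1%

70.1


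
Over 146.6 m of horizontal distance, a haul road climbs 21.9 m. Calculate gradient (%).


Formula: Gradient = rise / run * 100
Gradient = 21.9 / 146.6 * 100 = 14.9%

14.9


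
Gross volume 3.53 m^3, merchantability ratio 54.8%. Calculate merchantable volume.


Formula: MV = V_total * (merchantable_pct / 100)
Merchantable fraction = 54.8% / 100 = 0.548
MV = 3.53 m^3 * 0.548 = 1.934 m^3

1.934


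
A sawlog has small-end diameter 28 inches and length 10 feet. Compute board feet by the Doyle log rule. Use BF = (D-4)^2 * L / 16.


Doyle: BF = (D - 4)^2 * L / 16
Adjusted diameter = 28 - 4 = 24 in
(D-4)^2 = 24^2 = 576
BF = 576 * 10 / 16 = 360 BF

360


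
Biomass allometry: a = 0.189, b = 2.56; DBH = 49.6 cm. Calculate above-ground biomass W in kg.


Formula: W = a * DBH^b  (allometric power law)
DBH^b = 49.6^2.56 = 21899.4442
W = 0.189 * 21899.4442 = 4139.0 kg

4139.0


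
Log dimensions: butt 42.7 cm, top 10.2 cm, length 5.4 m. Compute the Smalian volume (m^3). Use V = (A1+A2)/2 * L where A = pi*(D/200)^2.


Smalian: V = (A1 + A2)/2 * L,  A = pi*(D/200)^2
A1 = pi*(42.7/200)^2 = 0.143201 m^2
A2 = pi*(10.2/200)^2 = 0.008171 m^2
V = (0.143201+0.008171)/2*5.4 = 0.4087 m^3

0.4087


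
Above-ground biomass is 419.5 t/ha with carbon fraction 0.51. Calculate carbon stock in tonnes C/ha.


Formula: Carbon Stock = Biomass * Carbon Fraction
C = 419.5 t/ha * 0.51
C = 213.9 t C/ha

213.9


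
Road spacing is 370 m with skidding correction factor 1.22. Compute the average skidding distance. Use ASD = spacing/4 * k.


Formula: ASD = (spacing / 4) * correction
Uncorrected distance = spacing / 4 = 370 / 4 = 92.5 m
ASD = 92.5 * 1.22 = 113 m

113


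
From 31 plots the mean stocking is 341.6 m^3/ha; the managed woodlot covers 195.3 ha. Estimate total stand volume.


Formula: Total Volume = Mean Volume per ha * Total Area
Total Volume = 341.6 m^3/ha * 195.3 ha
Total Volume = 66714 m^3

66714


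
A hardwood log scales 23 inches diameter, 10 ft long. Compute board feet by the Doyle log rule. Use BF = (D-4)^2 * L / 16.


Doyle: BF = (D - 4)^2 * L / 16
Adjusted diameter = 23 - 4 = 19 in
(D-4)^2 = 19^2 = 361
BF = 361 * 10 / 16 = 226 BF

226


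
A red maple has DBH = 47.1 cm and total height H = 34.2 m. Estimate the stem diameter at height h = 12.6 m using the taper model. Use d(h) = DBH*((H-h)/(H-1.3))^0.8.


Taper: d(h) = DBH * ((H - h) / (H - 1.3))^0.8
Numerator = H - h = 34.2 - 12.6 = 21.6 m
Denominator = H - 1.3 = 34.2 - 1.3 = 32.9 m
Ratio = 21.6 / 32.9 = 0.65653
d = 47.1 * 0.65653^0.8 = 33.6 cm

33.6


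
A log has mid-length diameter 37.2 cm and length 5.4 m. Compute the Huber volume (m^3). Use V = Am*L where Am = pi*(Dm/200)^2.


Huber: V = Am * L,  Am = pi*(Dm/200)^2
Am = pi*(37.2/200)^2 = 0.108687 m^2
V = 0.108687*5.4 = 0.5869 m^3

0.5869


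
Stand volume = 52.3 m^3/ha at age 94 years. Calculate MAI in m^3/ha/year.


Formula: MAI = Total Volume / Stand Age
MAI = 52.3 m^3/ha / 94 years
MAI = 0.56 m^3/ha/year

0.56


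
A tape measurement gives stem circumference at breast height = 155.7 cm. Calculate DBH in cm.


Formula: DBH = C / pi
DBH = 155.7 / pi
pi = 3.14159...
DBH = 49.6 cm

49.6


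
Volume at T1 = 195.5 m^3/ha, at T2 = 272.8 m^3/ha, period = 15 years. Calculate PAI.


Formula: PAI = (V_T2 - V_T1) / (T2 - T1)
Volume increment = 272.8 - 195.5 = 77.3 m^3/ha
PAI = 77.3 / 15 = 5.15 m^3/ha/year

5.15


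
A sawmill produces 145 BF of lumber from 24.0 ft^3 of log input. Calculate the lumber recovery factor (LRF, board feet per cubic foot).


Formula: LRF = Lumber Output (BF) / Log Input (ft^3)
LRF = 145 BF / 24.0 ft^3
LRF = 6.04 BF/ft^3

6.04


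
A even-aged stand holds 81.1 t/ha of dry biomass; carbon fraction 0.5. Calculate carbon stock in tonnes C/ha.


Formula: Carbon Stock = Biomass * Carbon Fraction
C = 81.1 t/ha * 0.5
C = 40.6 t C/ha

40.6


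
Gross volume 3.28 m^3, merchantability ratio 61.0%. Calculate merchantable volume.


Formula: MV = V_total * (merchantable_pct / 100)
Merchantable fraction = 61.0% / 100 = 0.61
MV = 3.28 m^3 * 0.61 = 2.001 m^3

2.001


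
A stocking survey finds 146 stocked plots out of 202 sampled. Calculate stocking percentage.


Formula: Stocking % = stocked plots / total plots * 100
Stocking = 146 / 202 * 100
Stocking = 0.7228 * 100 = 72.3%

72.3


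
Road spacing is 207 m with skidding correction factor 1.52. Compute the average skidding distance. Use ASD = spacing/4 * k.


Formula: ASD = (spacing / 4) * correction
Uncorrected distance = spacing / 4 = 207 / 4 = 51.75 m
ASD = 51.75 * 1.52 = 79 m

79


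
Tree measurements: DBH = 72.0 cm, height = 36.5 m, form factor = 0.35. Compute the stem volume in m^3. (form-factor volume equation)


Formula: V = pi * (DBH/200)^2 * H * ff
Radius = DBH/200 = 72.0/200 = 0.36 m
Radius^2 = 0.36^2 = 0.1296 m^2
V = pi * 0.1296 * 36.5 * 0.35
V = 5.201 m^3

5.201
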